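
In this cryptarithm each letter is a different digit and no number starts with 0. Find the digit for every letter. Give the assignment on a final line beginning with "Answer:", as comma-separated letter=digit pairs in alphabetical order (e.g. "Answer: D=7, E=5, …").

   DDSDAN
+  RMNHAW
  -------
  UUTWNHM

Step 1. [U] the sum has 7 digits but both addends have 6; that extra leading digit U is the final carry, namely 1, so U=1.
Step 2. [col 1: N + W ≡ M (mod 10)] no forcing yet in column 1 (carry-in 0); W=5 is free and consistent — try it, so W=5.
Step 3. [col 1: N + W ≡ M (mod 10)] no forcing yet in column 1 (carry-in 0); M=9 is free and consistent — try it ⇒ M=9.
Step 4. [col 1: N + W ≡ M (mod 10)] column 1 reads N+W+carry(0)=M with W=5, M=9; with digits 1,5,9 already taken and all letters distinct, the only value for N is 4. So N=4.
Step 5. [col 2: A + A ≡ H (mod 10)] no forcing yet in column 2 (carry-in 0); A=3 is free and consistent — try it. So A=3.
Step 6. [col 2: A + A ≡ H (mod 10)] column 2: given A=3, carry-in 0, and digits 1,3,4,5,9 already taken and all letters distinct, A+A≡H (mod 10) forces H=6 ⇒ H=6.
Step 7. [col 3: D + H ≡ N (mod 10)] in column 3 we have D+H≡N with carry-in 0; given H=6, N=4 and digits 1,3,4,5,6,9 already taken and all letters distinct, that pins D to 8, so D=8.
Step 8. [col 4: S + N ≡ W (mod 10)] column 4 reads S+N+carry(1)=W with N=4, W=5; with digits 1,3,4,5,6,8,9 already taken and all letters distinct, the only value for S is 0, so S=0.
Step 9. [col 5: D + M ≡ T (mod 10)] in column 5 we have D+M≡T with carry-in 0; given D=8, M=9 and digits 0,1,3,4,5,6,8,9 already taken and all letters distinct, that pins T to 7 ⇒ T=7.
Step 10. [col 6: D + R ≡ U (mod 10)] from column 6 (D=8, U=1, carry-in 1, digits 0,1,3,4,5,6,7,8,9 already taken and all letters distinct): R must equal 2 ⇒ R=2.

Answer: A=3, D=8, H=6, M=9, N=4, R=2, S=0, T=7, U=1, W=5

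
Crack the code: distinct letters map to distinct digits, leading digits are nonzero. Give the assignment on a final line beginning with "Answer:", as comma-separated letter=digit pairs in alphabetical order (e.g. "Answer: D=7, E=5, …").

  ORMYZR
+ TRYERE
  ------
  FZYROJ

Step 1. [col 1: R + E ≡ J (mod 10)] several values work for E in column 1 (R + E ≡ J (mod 10), carry-in 0); try E=4 ⇒ E=4.
Step 2. [col 1: R + E ≡ J (mod 10)] J=2 is one option consistent with column 1 (R + E ≡ J (mod 10), carry-in 0) — take it ⇒ J=2.
Step 3. [col 1: R + E ≡ J (mod 10)] column 1 reads R+E+carry(0)=J with E=4, J=2; with digits 2,4 already taken and all letters distinct, the only value for R is 8. So R=8.
Step 4. [col 2: Z + R ≡ O (mod 10)] Z=6 is one option consistent with column 2 (Z + R ≡ O (mod 10), carry-in 1) — take it. So Z=6.
Step 5. [col 2: Z + R ≡ O (mod 10)] from column 2 (Z=6, R=8, carry-in 1, digits 2,4,6,8 already taken and all letters distinct): O must equal 5, so O=5.
Step 6. [col 3: Y + E ≡ R (mod 10)] in column 3 we have Y+E≡R with carry-in 1; given E=4, R=8 and digits 2,4,5,6,8 already taken and all letters distinct, that pins Y to 3. So Y=3.
Step 7. [col 4: M + Y ≡ Y (mod 10)] from column 4 (Y=3, carry-in 0, digits 2,3,4,5,6,8 already taken and all letters distinct): M must equal 0. So M=0.
Step 8. [col 6: O + T ≡ F (mod 10)] column 6: given O=5, carry-in 1, and digits 0,2,3,4,5,6,8 already taken and all letters distinct, O+T≡F (mod 10) forces T=1, so T=1.
Step 9. [col 6: O + T ≡ F (mod 10)] from column 6 (O=5, T=1, carry-in 1, digits 0,1,2,3,4,5,6,8 already taken and all letters distinct): F must equal 7. So F=7.

Answer: E=4, F=7, J=2, M=0, O=5, R=8, T=1, Y=3, Z=6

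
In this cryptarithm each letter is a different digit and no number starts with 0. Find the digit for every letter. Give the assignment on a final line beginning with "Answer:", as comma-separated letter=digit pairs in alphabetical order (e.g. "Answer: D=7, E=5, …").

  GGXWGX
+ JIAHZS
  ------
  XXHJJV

Step 1. [col 1: X + S ≡ V (mod 10)] column 1 (X + S ≡ V (mod 10), carry-in 0) doesn't pin X yet; pick X=8 and continue, so X=8.
Step 2. [col 1: X + S ≡ V (mod 10)] several values work for V in column 1 (X + S ≡ V (mod 10), carry-in 0); try V=0 ⇒ V=0.
Step 3. [col 1: X + S ≡ V (mod 10)] column 1: given X=8, V=0, carry-in 0, and digits 0,8 already taken and all letters distinct, X+S≡V (mod 10) forces S=2, so S=2.
Step 4. [col 2: G + Z ≡ J (mod 10)] no forcing yet in column 2 (carry-in 1); G=3 is free and consistent — try it ⇒ G=3.
Step 5. [col 2: G + Z ≡ J (mod 10)] column 2 (G + Z ≡ J (mod 10), carry-in 1) doesn't pin J yet; pick J=5 and continue. So J=5.
Step 6. [col 2: G + Z ≡ J (mod 10)] from column 2 (G=3, J=5, carry-in 1, digits 0,2,3,5,8 already taken and all letters distinct): Z must equal 1, so Z=1.
Step 7. [col 3: W + H ≡ J (mod 10)] H=6 is one option consistent with column 3 (W + H ≡ J (mod 10), carry-in 0) — take it ⇒ H=6.
Step 8. [col 3: W + H ≡ J (mod 10)] from column 3 (H=6, J=5, carry-in 0, digits 0,1,2,3,5,6,8 already taken and all letters distinct): W must equal 9, so W=9.
Step 9. [col 4: X + A ≡ H (mod 10)] in column 4 we have X+A≡H with carry-in 1; given X=8, H=6 and digits 0,1,2,3,5,6,8,9 already taken and all letters distinct, that pins A to 7. So A=7.
Step 10. [col 5: G + I ≡ X (mod 10)] column 5: given G=3, X=8, carry-in 1, and digits 0,1,2,3,5,6,7,8,9 already taken and all letters distinct, G+I≡X (mod 10) forces I=4, so I=4.

Answer: A=7, G=3, H=6, I=4, J=5, S=2, V=0, W=9, X=8, Z=1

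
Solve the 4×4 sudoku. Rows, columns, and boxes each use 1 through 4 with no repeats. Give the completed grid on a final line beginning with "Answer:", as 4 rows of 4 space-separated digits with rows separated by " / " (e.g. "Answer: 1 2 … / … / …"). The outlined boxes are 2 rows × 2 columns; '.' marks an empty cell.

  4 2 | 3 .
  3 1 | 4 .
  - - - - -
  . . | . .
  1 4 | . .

Step 1. [r4c3∈{2}] only 2 remains possible at r4c3 ⇒ r4c3=2.
Step 2. [r3c4∈{1,3,4}] in row 3, 4 fits only at r3c4, so r3c4=4.
Step 3. [r4c4∈{3}] r4c4 is down to just 3. So r4c4=3.
Step 4. [r2c4∈{2}] r2c4's peers cover all but 2, so r2c4=2.
Step 5. [r3c1∈{2}] r3c1's peers cover all but 2. So r3c1=2.
Step 6. [r3c3∈{1}] nothing but 1 survives at r3c3, so r3c3=1.
Step 7. [r1c4∈{1}] r1c4's peers cover all but 1, so r1c4=1.
Step 8. [r3c2∈{3}] only 3 remains possible at r3c2, so r3c2=3.

Answer: 4 2 3 1 / 3 1 4 2 / 2 3 1 4 / 1 4 2 3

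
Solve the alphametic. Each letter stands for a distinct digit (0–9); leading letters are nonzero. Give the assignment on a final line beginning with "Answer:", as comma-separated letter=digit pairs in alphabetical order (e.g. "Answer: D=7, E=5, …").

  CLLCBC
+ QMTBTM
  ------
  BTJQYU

Step 1. [col 1: C + M ≡ U (mod 10)] no forcing yet in column 1 (carry-in 0); M=8 is free and consistent — try it, so M=8.
Step 2. [col 1: C + M ≡ U (mod 10)] no forcing yet in column 1 (carry-in 0); U=2 is free and consistent — try it ⇒ U=2.
Step 3. [col 1: C + M ≡ U (mod 10)] from column 1 (M=8, U=2, carry-in 0, digits 2,8 already taken and all letters distinct): C must equal 4. So C=4.
Step 4. [col 2: B + T ≡ Y (mod 10)] no forcing yet in column 2 (carry-in 1); B=6 is free and consistent — try it. So B=6.
Step 5. [col 2: B + T ≡ Y (mod 10)] T=3 is one option consistent with column 2 (B + T ≡ Y (mod 10), carry-in 1) — take it, so T=3.
Step 6. [col 2: B + T ≡ Y (mod 10)] column 2 reads B+T+carry(1)=Y with B=6, T=3; with digits 2,3,4,6,8 already taken and all letters distinct, the only value for Y is 0. So Y=0.
Step 7. [col 3: C + B ≡ Q (mod 10)] from column 3 (C=4, B=6, carry-in 1, digits 0,2,3,4,6,8 already taken and all letters distinct): Q must equal 1, so Q=1.
Step 8. [col 4: L + T ≡ J (mod 10)] from column 4 (T=3, carry-in 1, digits 0,1,2,3,4,6,8 already taken and all letters distinct): J must equal 9 ⇒ J=9.
Step 9. [col 4: L + T ≡ J (mod 10)] from column 4 (T=3, J=9, carry-in 1, digits 0,1,2,3,4,6,8,9 already taken and all letters distinct): L must equal 5 ⇒ L=5.

Answer: B=6, C=4, J=9, L=5, M=8, Q=1, T=3, U=2, Y=0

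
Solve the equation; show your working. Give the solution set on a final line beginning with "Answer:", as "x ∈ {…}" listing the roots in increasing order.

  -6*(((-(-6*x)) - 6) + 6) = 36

Step 1. [-6*(((-(-6*x)) - 6) + 6) = 36] leading coefficient -6: divide by -6 ⇒ div: ((-(-6*x)) - 6) + 6 = -6.
Step 2. [((-(-6*x)) - 6) + 6 = -6] the outer +6 inverts by subtracting 6. So sub: (-(-6*x)) - 6 = -12.
Step 3. [(-(-6*x)) - 6 = -12] add 6: x sits inside (… - 6) ⇒ sub: -(-6*x) = -6.
Step 4. [-(-6*x) = -6] LHS negated; negate both sides. So neg: -6*x = 6.
Step 5. [-6*x = 6] leading coefficient -6: divide by -6, so div: x = -1.

Answer: x ∈ {-1}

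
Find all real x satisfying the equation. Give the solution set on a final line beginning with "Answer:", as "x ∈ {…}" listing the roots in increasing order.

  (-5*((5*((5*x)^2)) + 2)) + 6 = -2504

Step 1. [(-5*((5*((5*x)^2)) + 2)) + 6 = -2504] the outer +6 inverts by subtracting 6 ⇒ sub: -5*((5*((5*x)^2)) + 2) = -2510.
Step 2. [-5*((5*((5*x)^2)) + 2) = -2510] leading coefficient -5: divide by -5 ⇒ div: (5*((5*x)^2)) + 2 = 502.
Step 3. [(5*((5*x)^2)) + 2 = 502] peel the +2: subtract 2 from each side ⇒ sub: 5*((5*x)^2) = 500.
Step 4. [5*((5*x)^2) = 500] LHS = 5·(…); ÷5 both sides, so div: (5*x)^2 = 100.
Step 5. [(5*x)^2 = 100] 100 ≥ 0, LHS is (·)² — take ±√ ⇒ sqrt: 5*x = 10 or -10.
Step 6. [5*x = 10 or -10] LHS = 5·(…); ÷5 both sides, so div: x = 2 or -2.

Answer: x ∈ {-2, 2}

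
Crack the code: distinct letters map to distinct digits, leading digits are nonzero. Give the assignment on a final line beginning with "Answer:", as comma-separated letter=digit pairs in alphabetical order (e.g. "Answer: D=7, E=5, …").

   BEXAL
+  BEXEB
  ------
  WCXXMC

Step 1. [W] adding two 5-digit numbers gives at most 5+1 digits, and here it does — W is that final carry and must be 1. So W=1.
Step 2. [col 1: L + B ≡ C (mod 10)] column 1 (L + B ≡ C (mod 10), carry-in 0) doesn't pin B yet; pick B=6 and continue ⇒ B=6.
Step 3. [col 1: L + B ≡ C (mod 10)] column 1 (L + B ≡ C (mod 10), carry-in 0) doesn't pin L yet; pick L=7 and continue, so L=7.
Step 4. [col 1: L + B ≡ C (mod 10)] column 1: given L=7, B=6, carry-in 0, and digits 1,6,7 already taken and all letters distinct, L+B≡C (mod 10) forces C=3 ⇒ C=3.
Step 5. [col 2: A + E ≡ M (mod 10)] no forcing yet in column 2 (carry-in 1); E=5 is free and consistent — try it ⇒ E=5.
Step 6. [col 2: A + E ≡ M (mod 10)] M=8 is one option consistent with column 2 (A + E ≡ M (mod 10), carry-in 1) — take it. So M=8.
Step 7. [col 2: A + E ≡ M (mod 10)] in column 2 we have A+E≡M with carry-in 1; given E=5, M=8 and digits 1,3,5,6,7,8 already taken and all letters distinct, that pins A to 2 ⇒ A=2.
Step 8. [col 3: X + X ≡ X (mod 10)] from column 3 (nothing yet, carry-in 0, digits 1,2,3,5,6,7,8 already taken and all letters distinct): X must equal 0, so X=0.

Answer: A=2, B=6, C=3, E=5, L=7, M=8, W=1, X=0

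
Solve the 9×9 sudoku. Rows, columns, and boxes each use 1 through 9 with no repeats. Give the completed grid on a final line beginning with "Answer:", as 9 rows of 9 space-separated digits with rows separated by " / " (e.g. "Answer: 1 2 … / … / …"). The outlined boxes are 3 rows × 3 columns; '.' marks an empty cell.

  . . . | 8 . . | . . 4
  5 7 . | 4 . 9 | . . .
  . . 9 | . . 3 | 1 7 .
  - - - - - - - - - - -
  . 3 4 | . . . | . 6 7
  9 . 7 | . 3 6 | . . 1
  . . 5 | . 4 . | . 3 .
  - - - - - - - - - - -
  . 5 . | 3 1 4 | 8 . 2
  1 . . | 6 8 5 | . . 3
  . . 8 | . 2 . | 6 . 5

Step 1. [r1c6∈{1,2,7}] r1c6 is the only open cell in box 2 admitting 1 ⇒ r1c6=1.
Step 2. [r3c4∈{2,5}] across box 2, 2 lands solely at r3c4. So r3c4=2.
Step 3. [r9c4∈{7,9}] box 8 places 9 nowhere but r9c4. So r9c4=9.
Step 4. [r2c5∈{6}] only 6 remains possible at r2c5. So r2c5=6.
Step 5. [r8c2∈{2,4,9}] col 2 places 9 nowhere but r8c2. So r8c2=9.
Step 6. [r6c2∈{1,2,6,8}] 1 has one home in col 2: r6c2 ⇒ r6c2=1.
Step 7. [r6c1∈{2,6,8}] in row 6, 6 fits only at r6c1 ⇒ r6c1=6.
Step 8. [r5c4∈{5}] r5c4 has the single candidate 5 ⇒ r5c4=5.
Step 9. [r1c8∈{2,5,9}] col 8 places 5 nowhere but r1c8 ⇒ r1c8=5.
Step 10. [r1c7∈{2,3,9}] in row 1, 9 fits only at r1c7 ⇒ r1c7=9.
Step 11. [r6c7∈{2}] r6c7 is down to just 2. So r6c7=2.
Step 12. [r9c2∈{4}] only 4 remains possible at r9c2. So r9c2=4.
Step 13. [r5c2∈{2,8}] in row 5, 2 fits only at r5c2. So r5c2=2.
Step 14. [r5c8∈{4,8}] r5c8 is the only open cell in row 5 admitting 8, so r5c8=8.
Step 15. [r3c2∈{6,8}] in col 2, 8 fits only at r3c2. So r3c2=8.
Step 16. [r1c1∈{2,3}] col 1 places 2 nowhere but r1c1. So r1c1=2.
Step 17. [r1c3∈{3,6}] across row 1, 3 lands solely at r1c3, so r1c3=3.
Step 18. [r6c6∈{7,8}] in row 6, 8 fits only at r6c6, so r6c6=8.
Step 19. [r7c1∈{7}] r7c1's peers cover all but 7, so r7c1=7.
Step 20. [r8c7∈{4,7}] 7 has one home in row 8: r8c7 ⇒ r8c7=7.
Step 21. [r4c7∈{5}] r4c7 is down to just 5, so r4c7=5.
Step 22. [r9c8∈{1}] r9c8's peers cover all but 1, so r9c8=1.
Step 23. [r2c7∈{3}] r2c7 is down to just 3, so r2c7=3.
Step 24. [r3c9∈{6}] r3c9's peers cover all but 6 ⇒ r3c9=6.
Step 25. [r4c4∈{1}] r4c4 has the single candidate 1 ⇒ r4c4=1.
Step 26. [r2c3∈{1}] only 1 remains possible at r2c3. So r2c3=1.
Step 27. [r2c8∈{2}] r2c8's peers cover all but 2, so r2c8=2.
Step 28. [r1c2∈{6}] only 6 remains possible at r1c2, so r1c2=6.
Step 29. [r8c3∈{2}] only 2 remains possible at r8c3, so r8c3=2.
Step 30. [r1c5∈{7}] r1c5's peers cover all but 7 ⇒ r1c5=7.
Step 31. [r9c1∈{3}] r9c1 has the single candidate 3, so r9c1=3.
Step 32. [r7c8∈{9}] r7c8's peers cover all but 9. So r7c8=9.
Step 33. [r9c6∈{7}] r9c6 is down to just 7 ⇒ r9c6=7.
Step 34. [r7c3∈{6}] only 6 remains possible at r7c3, so r7c3=6.
Step 35. [r6c4∈{7}] r6c4 has the single candidate 7. So r6c4=7.
Step 36. [r5c7∈{4}] r5c7 has the single candidate 4, so r5c7=4.
Step 37. [r8c8∈{4}] r8c8's peers cover all but 4 ⇒ r8c8=4.
Step 38. [r4c6∈{2}] r4c6's peers cover all but 2. So r4c6=2.
Step 39. [r3c5∈{5}] r3c5 has the single candidate 5. So r3c5=5.
Step 40. [r2c9∈{8}] nothing but 8 survives at r2c9, so r2c9=8.
Step 41. [r4c1∈{8}] r4c1 is down to just 8 ⇒ r4c1=8.
Step 42. [r4c5∈{9}] r4c5's peers cover all but 9 ⇒ r4c5=9.
Step 43. [r6c9∈{9}] only 9 remains possible at r6c9, so r6c9=9.
Step 44. [r3c1∈{4}] r3c1 has the single candidate 4 ⇒ r3c1=4.

Answer: 2 6 3 8 7 1 9 5 4 / 5 7 1 4 6 9 3 2 8 / 4 8 9 2 5 3 1 7 6 / 8 3 4 1 9 2 5 6 7 / 9 2 7 5 3 6 4 8 1 / 6 1 5 7 4 8 2 3 9 / 7 5 6 3 1 4 8 9 2 / 1 9 2 6 8 5 7 4 3 / 3 4 8 9 2 7 6 1 5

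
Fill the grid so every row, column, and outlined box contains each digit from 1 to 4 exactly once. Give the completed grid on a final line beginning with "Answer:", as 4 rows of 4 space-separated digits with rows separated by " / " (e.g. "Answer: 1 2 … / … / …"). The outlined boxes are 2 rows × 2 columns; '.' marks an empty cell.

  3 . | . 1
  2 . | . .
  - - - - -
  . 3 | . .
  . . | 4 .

Step 1. [r2c4∈{3,4}] col 4 places 4 nowhere but r2c4. So r2c4=4.
Step 2. [r3c4∈{2}] r3c4's peers cover all but 2, so r3c4=2.
Step 3. [r4c1∈{1}] r4c1's peers cover all but 1, so r4c1=1.
Step 4. [r1c3∈{2}] nothing but 2 survives at r1c3. So r1c3=2.
Step 5. [r2c2∈{1}] only 1 remains possible at r2c2 ⇒ r2c2=1.
Step 6. [r3c1∈{4}] r3c1's peers cover all but 4, so r3c1=4.
Step 7. [r2c3∈{3}] r2c3's peers cover all but 3. So r2c3=3.
Step 8. [r1c2∈{4}] only 4 remains possible at r1c2. So r1c2=4.
Step 9. [r4c4∈{3}] r4c4 has the single candidate 3, so r4c4=3.
Step 10. [r4c2∈{2}] r4c2 is down to just 2, so r4c2=2.
Step 11. [r3c3∈{1}] nothing but 1 survives at r3c3 ⇒ r3c3=1.

Answer: 3 4 2 1 / 2 1 3 4 / 4 3 1 2 / 1 2 4 3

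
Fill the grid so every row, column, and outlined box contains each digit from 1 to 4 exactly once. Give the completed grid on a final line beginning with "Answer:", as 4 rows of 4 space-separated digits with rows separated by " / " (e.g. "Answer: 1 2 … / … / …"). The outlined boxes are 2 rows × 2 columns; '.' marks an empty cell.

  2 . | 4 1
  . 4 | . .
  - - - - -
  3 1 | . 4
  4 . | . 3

Step 1. [r3c3∈{2}] nothing but 2 survives at r3c3, so r3c3=2.
Step 2. [r2c1∈{1}] r2c1 has the single candidate 1 ⇒ r2c1=1.
Step 3. [r4c2∈{2}] r4c2 has the single candidate 2 ⇒ r4c2=2.
Step 4. [r2c4∈{2}] r2c4 has the single candidate 2 ⇒ r2c4=2.
Step 5. [r2c3∈{3}] r2c3 has the single candidate 3 ⇒ r2c3=3.
Step 6. [r4c3∈{1}] only 1 remains possible at r4c3. So r4c3=1.
Step 7. [r1c2∈{3}] r1c2 is down to just 3 ⇒ r1c2=3.

Answer: 2 3 4 1 / 1 4 3 2 / 3 1 2 4 / 4 2 1 3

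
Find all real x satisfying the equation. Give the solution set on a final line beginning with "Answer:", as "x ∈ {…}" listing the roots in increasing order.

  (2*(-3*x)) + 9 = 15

Step 1. [(2*(-3*x)) + 9 = 15] +9 is outermost — subtract 9 both sides, so sub: 2*(-3*x) = 6.
Step 2. [2*(-3*x) = 6] 2·(inner) — divide through by 2 ⇒ div: -3*x = 3.
Step 3. [-3*x = 3] -3 out front; divide by -3, so div: x = -1.

Answer: x ∈ {-1}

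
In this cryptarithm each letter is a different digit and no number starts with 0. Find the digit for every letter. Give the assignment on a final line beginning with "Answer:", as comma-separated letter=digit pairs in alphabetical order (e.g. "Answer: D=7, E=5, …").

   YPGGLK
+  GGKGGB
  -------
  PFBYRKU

Step 1. [col 1: K + B ≡ U (mod 10)] no forcing yet in column 1 (carry-in 0); K=2 is free and consistent — try it ⇒ K=2.
Step 2. [col 1: K + B ≡ U (mod 10)] no forcing yet in column 1 (carry-in 0); B=5 is free and consistent — try it. So B=5.
Step 3. [P] adding two 6-digit numbers gives at most 6+1 digits, and here it does — P is that final carry and must be 1 ⇒ P=1.
Step 4. [col 1: K + B ≡ U (mod 10)] from column 1 (K=2, B=5, carry-in 0, digits 1,2,5 already taken and all letters distinct): U must equal 7 ⇒ U=7.
Step 5. [col 2: L + G ≡ K (mod 10)] column 2 (L + G ≡ K (mod 10), carry-in 0) doesn't pin G yet; pick G=4 and continue, so G=4.
Step 6. [col 2: L + G ≡ K (mod 10)] column 2: given G=4, K=2, carry-in 0, and digits 1,2,4,5,7 already taken and all letters distinct, L+G≡K (mod 10) forces L=8. So L=8.
Step 7. [col 3: G + G ≡ R (mod 10)] from column 3 (G=4, carry-in 1, digits 1,2,4,5,7,8 already taken and all letters distinct): R must equal 9 ⇒ R=9.
Step 8. [col 4: G + K ≡ Y (mod 10)] from column 4 (G=4, K=2, carry-in 0, digits 1,2,4,5,7,8,9 already taken and all letters distinct): Y must equal 6 ⇒ Y=6.
Step 9. [col 6: Y + G ≡ F (mod 10)] in column 6 we have Y+G≡F with carry-in 0; given Y=6, G=4 and digits 1,2,4,5,6,7,8,9 already taken and all letters distinct, that pins F to 0 ⇒ F=0.

Answer: B=5, F=0, G=4, K=2, L=8, P=1, R=9, U=7, Y=6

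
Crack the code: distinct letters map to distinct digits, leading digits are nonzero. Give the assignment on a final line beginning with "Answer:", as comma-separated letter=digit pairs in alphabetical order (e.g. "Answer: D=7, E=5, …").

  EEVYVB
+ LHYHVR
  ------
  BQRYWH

Step 1. [col 1: B + R ≡ H (mod 10)] several values work for H in column 1 (B + R ≡ H (mod 10), carry-in 0); try H=0. So H=0.
Step 2. [col 1: B + R ≡ H (mod 10)] no forcing yet in column 1 (carry-in 0); B=9 is free and consistent — try it ⇒ B=9.
Step 3. [col 1: B + R ≡ H (mod 10)] column 1 reads B+R+carry(0)=H with B=9, H=0; with digits 0,9 already taken and all letters distinct, the only value for R is 1. So R=1.
Step 4. [col 2: V + V ≡ W (mod 10)] several values work for W in column 2 (V + V ≡ W (mod 10), carry-in 1); try W=7 ⇒ W=7.
Step 5. [col 2: V + V ≡ W (mod 10)] column 2 (V + V ≡ W (mod 10), carry-in 1) doesn't pin V yet; pick V=3 and continue ⇒ V=3.
Step 6. [col 3: Y + H ≡ Y (mod 10)] no forcing yet in column 3 (carry-in 0); Y=8 is free and consistent — try it ⇒ Y=8.
Step 7. [col 5: E + H ≡ Q (mod 10)] column 5 (E + H ≡ Q (mod 10), carry-in 1) doesn't pin Q yet; pick Q=6 and continue. So Q=6.
Step 8. [col 5: E + H ≡ Q (mod 10)] column 5: given H=0, Q=6, carry-in 1, and digits 0,1,3,6,7,8,9 already taken and all letters distinct, E+H≡Q (mod 10) forces E=5, so E=5.
Step 9. [col 6: E + L ≡ B (mod 10)] from column 6 (E=5, B=9, carry-in 0, digits 0,1,3,5,6,7,8,9 already taken and all letters distinct): L must equal 4. So L=4.

Answer: B=9, E=5, H=0, L=4, Q=6, R=1, V=3, W=7, Y=8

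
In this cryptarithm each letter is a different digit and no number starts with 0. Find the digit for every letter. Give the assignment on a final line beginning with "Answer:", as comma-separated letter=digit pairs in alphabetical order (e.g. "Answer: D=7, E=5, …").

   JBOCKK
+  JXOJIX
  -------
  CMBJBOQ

Step 1. [col 1: K + X ≡ Q (mod 10)] X=9 is one option consistent with column 1 (K + X ≡ Q (mod 10), carry-in 0) — take it ⇒ X=9.
Step 2. [col 1: K + X ≡ Q (mod 10)] column 1 (K + X ≡ Q (mod 10), carry-in 0) doesn't pin Q yet; pick Q=4 and continue. So Q=4.
Step 3. [col 1: K + X ≡ Q (mod 10)] column 1 reads K+X+carry(0)=Q with X=9, Q=4; with digits 4,9 already taken and all letters distinct, the only value for K is 5, so K=5.
Step 4. [col 2: K + I ≡ O (mod 10)] column 2 (K + I ≡ O (mod 10), carry-in 1) doesn't pin I yet; pick I=2 and continue. So I=2.
Step 5. [col 2: K + I ≡ O (mod 10)] column 2: given K=5, I=2, carry-in 1, and digits 2,4,5,9 already taken and all letters distinct, K+I≡O (mod 10) forces O=8, so O=8.
Step 6. [col 3: C + J ≡ B (mod 10)] B=7 is one option consistent with column 3 (C + J ≡ B (mod 10), carry-in 0) — take it, so B=7.
Step 7. [col 3: C + J ≡ B (mod 10)] C=1 is one option consistent with column 3 (C + J ≡ B (mod 10), carry-in 0) — take it. So C=1.
Step 8. [col 3: C + J ≡ B (mod 10)] from column 3 (C=1, B=7, carry-in 0, digits 1,2,4,5,7,8,9 already taken and all letters distinct): J must equal 6 ⇒ J=6.
Step 9. [col 6: J + J ≡ M (mod 10)] column 6 reads J+J+carry(1)=M with J=6; with digits 1,2,4,5,6,7,8,9 already taken and all letters distinct, the only value for M is 3. So M=3.

Answer: B=7, C=1, I=2, J=6, K=5, M=3, O=8, Q=4, X=9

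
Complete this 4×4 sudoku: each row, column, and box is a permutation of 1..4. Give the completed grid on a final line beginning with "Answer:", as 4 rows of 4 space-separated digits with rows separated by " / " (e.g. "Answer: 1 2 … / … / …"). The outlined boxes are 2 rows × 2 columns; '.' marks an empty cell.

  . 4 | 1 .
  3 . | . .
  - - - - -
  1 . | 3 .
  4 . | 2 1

Step 1. [r1c1∈{2}] r1c1's peers cover all but 2, so r1c1=2.
Step 2. [r2c4∈{2,4}] in row 2, 2 fits only at r2c4, so r2c4=2.
Step 3. [r3c4∈{4}] r3c4's peers cover all but 4, so r3c4=4.
Step 4. [r3c2∈{2}] only 2 remains possible at r3c2. So r3c2=2.
Step 5. [r2c3∈{4}] r2c3 is down to just 4 ⇒ r2c3=4.
Step 6. [r1c4∈{3}] nothing but 3 survives at r1c4. So r1c4=3.
Step 7. [r4c2∈{3}] r4c2 is down to just 3, so r4c2=3.
Step 8. [r2c2∈{1}] r2c2's peers cover all but 1 ⇒ r2c2=1.

Answer: 2 4 1 3 / 3 1 4 2 / 1 2 3 4 / 4 3 2 1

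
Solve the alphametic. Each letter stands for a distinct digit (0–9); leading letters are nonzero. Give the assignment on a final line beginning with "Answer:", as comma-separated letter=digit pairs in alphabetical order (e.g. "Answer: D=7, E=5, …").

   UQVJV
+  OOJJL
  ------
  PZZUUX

Step 1. [col 1: V + L ≡ X (mod 10)] column 1 (V + L ≡ X (mod 10), carry-in 0) doesn't pin X yet; pick X=0 and continue, so X=0.
Step 2. [P] the sum has 6 digits but both addends have 5; that extra leading digit P is the final carry, namely 1, so P=1.
Step 3. [col 1: V + L ≡ X (mod 10)] V=3 is one option consistent with column 1 (V + L ≡ X (mod 10), carry-in 0) — take it ⇒ V=3.
Step 4. [col 1: V + L ≡ X (mod 10)] column 1: given V=3, X=0, carry-in 0, and digits 0,1,3 already taken and all letters distinct, V+L≡X (mod 10) forces L=7. So L=7.
Step 5. [col 2: J + J ≡ U (mod 10)] J=2 is one option consistent with column 2 (J + J ≡ U (mod 10), carry-in 1) — take it, so J=2.
Step 6. [col 2: J + J ≡ U (mod 10)] column 2: given J=2, carry-in 1, and digits 0,1,2,3,7 already taken and all letters distinct, J+J≡U (mod 10) forces U=5 ⇒ U=5.
Step 7. [col 4: Q + O ≡ Z (mod 10)] in column 4 we have Q+O≡Z with carry-in 0; given nothing yet and digits 0,1,2,3,5,7 already taken and all letters distinct, that pins Z to 4, so Z=4.
Step 8. [col 4: Q + O ≡ Z (mod 10)] several values work for Q in column 4 (Q + O ≡ Z (mod 10), carry-in 0); try Q=6 ⇒ Q=6.
Step 9. [col 4: Q + O ≡ Z (mod 10)] column 4 reads Q+O+carry(0)=Z with Q=6, Z=4; with digits 0,1,2,3,4,5,6,7 already taken and all letters distinct, the only value for O is 8, so O=8.

Answer: J=2, L=7, O=8, P=1, Q=6, U=5, V=3, X=0, Z=4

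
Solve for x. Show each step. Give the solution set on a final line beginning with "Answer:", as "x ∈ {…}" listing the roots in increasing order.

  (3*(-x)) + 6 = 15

Step 1. [(3*(-x)) + 6 = 15] 3 divides every term; factor it out. So factor: (-x) + 2 = 5.
Step 2. [(-x) + 2 = 5] 2 comes off first (subtract 2). So sub: -x = 3.
Step 3. [-x = 3] flip signs both sides ⇒ neg: x = -3.

Answer: x ∈ {-3}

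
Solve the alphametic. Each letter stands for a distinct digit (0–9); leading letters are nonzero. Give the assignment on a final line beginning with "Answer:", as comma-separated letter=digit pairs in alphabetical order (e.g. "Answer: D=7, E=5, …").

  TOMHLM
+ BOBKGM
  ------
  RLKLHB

Step 1. [col 1: M + M ≡ B (mod 10)] several values work for M in column 1 (M + M ≡ B (mod 10), carry-in 0); try M=1 ⇒ M=1.
Step 2. [col 1: M + M ≡ B (mod 10)] column 1 reads M+M+carry(0)=B with M=1; with digits 1 already taken and all letters distinct, the only value for B is 2. So B=2.
Step 3. [col 2: L + G ≡ H (mod 10)] several values work for H in column 2 (L + G ≡ H (mod 10), carry-in 0); try H=0, so H=0.
Step 4. [col 2: L + G ≡ H (mod 10)] column 2 (L + G ≡ H (mod 10), carry-in 0) doesn't pin G yet; pick G=6 and continue, so G=6.
Step 5. [col 2: L + G ≡ H (mod 10)] column 2: given G=6, H=0, carry-in 0, and digits 0,1,2,6 already taken and all letters distinct, L+G≡H (mod 10) forces L=4. So L=4.
Step 6. [col 3: H + K ≡ L (mod 10)] column 3: given H=0, L=4, carry-in 1, and digits 0,1,2,4,6 already taken and all letters distinct, H+K≡L (mod 10) forces K=3. So K=3.
Step 7. [col 5: O + O ≡ L (mod 10)] from column 5 (L=4, carry-in 0, digits 0,1,2,3,4,6 already taken and all letters distinct): O must equal 7. So O=7.
Step 8. [col 6: T + B ≡ R (mod 10)] in column 6 we have T+B≡R with carry-in 1; given B=2 and digits 0,1,2,3,4,6,7 already taken and all letters distinct, that pins T to 5. So T=5.
Step 9. [col 6: T + B ≡ R (mod 10)] in column 6 we have T+B≡R with carry-in 1; given T=5, B=2 and digits 0,1,2,3,4,5,6,7 already taken and all letters distinct, that pins R to 8, so R=8.

Answer: B=2, G=6, H=0, K=3, L=4, M=1, O=7, R=8, T=5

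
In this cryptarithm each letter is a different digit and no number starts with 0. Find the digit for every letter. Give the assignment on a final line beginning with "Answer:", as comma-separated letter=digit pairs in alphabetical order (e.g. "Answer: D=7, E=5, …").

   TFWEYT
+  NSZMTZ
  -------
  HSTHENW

Step 1. [col 1: T + Z ≡ W (mod 10)] no forcing yet in column 1 (carry-in 0); W=4 is free and consistent — try it, so W=4.
Step 2. [H] H is the leading digit of a 7-digit sum of two 6-digit numbers; the final carry is exactly 1 ⇒ H=1.
Step 3. [col 1: T + Z ≡ W (mod 10)] Z=6 is one option consistent with column 1 (T + Z ≡ W (mod 10), carry-in 0) — take it ⇒ Z=6.
Step 4. [col 1: T + Z ≡ W (mod 10)] column 1: given Z=6, W=4, carry-in 0, and digits 1,4,6 already taken and all letters distinct, T+Z≡W (mod 10) forces T=8. So T=8.
Step 5. [col 2: Y + T ≡ N (mod 10)] column 2 (Y + T ≡ N (mod 10), carry-in 1) doesn't pin Y yet; pick Y=3 and continue. So Y=3.
Step 6. [col 2: Y + T ≡ N (mod 10)] from column 2 (Y=3, T=8, carry-in 1, digits 1,3,4,6,8 already taken and all letters distinct): N must equal 2 ⇒ N=2.
Step 7. [col 3: E + M ≡ E (mod 10)] column 3: given nothing yet, carry-in 1, and digits 1,2,3,4,6,8 already taken and all letters distinct, E+M≡E (mod 10) forces M=9. So M=9.
Step 8. [col 3: E + M ≡ E (mod 10)] several values work for E in column 3 (E + M ≡ E (mod 10), carry-in 1); try E=5 ⇒ E=5.
Step 9. [col 5: F + S ≡ T (mod 10)] several values work for F in column 5 (F + S ≡ T (mod 10), carry-in 1); try F=7, so F=7.
Step 10. [col 5: F + S ≡ T (mod 10)] in column 5 we have F+S≡T with carry-in 1; given F=7, T=8 and digits 1,2,3,4,5,6,7,8,9 already taken and all letters distinct, that pins S to 0, so S=0.

Answer: E=5, F=7, H=1, M=9, N=2, S=0, T=8, W=4, Y=3, Z=6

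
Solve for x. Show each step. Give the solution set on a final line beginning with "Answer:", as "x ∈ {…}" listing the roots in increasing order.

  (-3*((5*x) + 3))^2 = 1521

Step 1. [(-3*((5*x) + 3))^2 = 1521] √ both sides: 1521 ≥ 0 gives two branches ⇒ sqrt: -3*((5*x) + 3) = 39 or -39.
Step 2. [-3*((5*x) + 3) = 39 or -39] LHS = -3·(…); ÷-3 both sides ⇒ div: (5*x) + 3 = -13 or 13.
Step 3. [(5*x) + 3 = -13 or 13] +3 is outermost — subtract 3 both sides. So sub: 5*x = -16 or 10.
Step 4. [5*x = -16 or 10] 5·(inner) — divide through by 5, so div: x = -16/5 or 2.

Answer: x ∈ {-16/5, 2}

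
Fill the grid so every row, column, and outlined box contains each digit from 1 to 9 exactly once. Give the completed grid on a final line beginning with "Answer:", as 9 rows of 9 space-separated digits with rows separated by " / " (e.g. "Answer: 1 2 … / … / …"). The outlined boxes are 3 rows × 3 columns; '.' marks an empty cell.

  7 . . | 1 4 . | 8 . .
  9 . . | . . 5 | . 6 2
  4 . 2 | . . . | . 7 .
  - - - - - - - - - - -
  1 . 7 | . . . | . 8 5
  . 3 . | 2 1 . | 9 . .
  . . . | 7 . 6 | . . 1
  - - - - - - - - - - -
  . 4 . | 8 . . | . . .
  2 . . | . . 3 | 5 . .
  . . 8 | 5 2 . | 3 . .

Step 1. [r7c7∈{1,2,6,7}] 7 has one home in col 7: r7c7, so r7c7=7.
Step 2. [r5c8∈{4}] r5c8 has the single candidate 4 ⇒ r5c8=4.
Step 3. [r9c1∈{6}] nothing but 6 survives at r9c1, so r9c1=6.
Step 4. [r3c2∈{1,5,6,8}] row 3 places 5 nowhere but r3c2, so r3c2=5.
Step 5. [r6c5∈{3,5,8,9}] r6c5 is the only open cell in col 5 admitting 5 ⇒ r6c5=5.
Step 6. [r9c6∈{1,4,7,9}] across col 6, 7 lands solely at r9c6 ⇒ r9c6=7.
Step 7. [r2c4∈{3}] only 3 remains possible at r2c4. So r2c4=3.
Step 8. [r8c4∈{4,6,9}] across box 8, 4 lands solely at r8c4. So r8c4=4.
Step 9. [r2c3∈{1}] nothing but 1 survives at r2c3 ⇒ r2c3=1.
Step 10. [r8c3∈{9}] r8c3 has the single candidate 9 ⇒ r8c3=9.
Step 11. [r1c3∈{3,6}] r1c3 is the only open cell in box 1 admitting 3, so r1c3=3.
Step 12. [r1c9∈{9}] only 9 remains possible at r1c9 ⇒ r1c9=9.
Step 13. [r4c4∈{9}] r4c4 is down to just 9 ⇒ r4c4=9.
Step 14. [r7c9∈{6}] r7c9 has the single candidate 6, so r7c9=6.
Step 15. [r7c5∈{9}] only 9 remains possible at r7c5, so r7c5=9.
Step 16. [r8c8∈{1}] r8c8 is down to just 1 ⇒ r8c8=1.
Step 17. [r6c7∈{2}] r6c7 has the single candidate 2 ⇒ r6c7=2.
Step 18. [r5c6∈{8}] r5c6 is down to just 8 ⇒ r5c6=8.
Step 19. [r3c5∈{6,8}] row 3 places 8 nowhere but r3c5, so r3c5=8.
Step 20. [r5c1∈{5}] r5c1's peers cover all but 5. So r5c1=5.
Step 21. [r1c2∈{6}] only 6 remains possible at r1c2. So r1c2=6.
Step 22. [r6c2∈{8,9}] across row 6, 9 lands solely at r6c2, so r6c2=9.
Step 23. [r2c7∈{4}] r2c7 is down to just 4. So r2c7=4.
Step 24. [r3c6∈{9}] r3c6 is down to just 9. So r3c6=9.
Step 25. [r4c5∈{3}] r4c5 has the single candidate 3 ⇒ r4c5=3.
Step 26. [r7c6∈{1}] r7c6 has the single candidate 1 ⇒ r7c6=1.
Step 27. [r3c4∈{6}] nothing but 6 survives at r3c4. So r3c4=6.
Step 28. [r7c1∈{3}] only 3 remains possible at r7c1 ⇒ r7c1=3.
Step 29. [r8c5∈{6}] nothing but 6 survives at r8c5, so r8c5=6.
Step 30. [r2c5∈{7}] only 7 remains possible at r2c5, so r2c5=7.
Step 31. [r6c3∈{4}] nothing but 4 survives at r6c3 ⇒ r6c3=4.
Step 32. [r7c3∈{5}] nothing but 5 survives at r7c3, so r7c3=5.
Step 33. [r4c6∈{4}] r4c6 is down to just 4. So r4c6=4.
Step 34. [r4c7∈{6}] nothing but 6 survives at r4c7 ⇒ r4c7=6.
Step 35. [r6c1∈{8}] r6c1 has the single candidate 8, so r6c1=8.
Step 36. [r8c2∈{7}] nothing but 7 survives at r8c2 ⇒ r8c2=7.
Step 37. [r3c7∈{1}] r3c7 has the single candidate 1. So r3c7=1.
Step 38. [r2c2∈{8}] nothing but 8 survives at r2c2 ⇒ r2c2=8.
Step 39. [r5c9∈{7}] nothing but 7 survives at r5c9, so r5c9=7.
Step 40. [r7c8∈{2}] r7c8 is down to just 2 ⇒ r7c8=2.
Step 41. [r5c3∈{6}] only 6 remains possible at r5c3. So r5c3=6.
Step 42. [r4c2∈{2}] r4c2 is down to just 2, so r4c2=2.
Step 43. [r8c9∈{8}] r8c9 has the single candidate 8, so r8c9=8.
Step 44. [r9c2∈{1}] r9c2's peers cover all but 1. So r9c2=1.
Step 45. [r9c9∈{4}] r9c9 is down to just 4. So r9c9=4.
Step 46. [r3c9∈{3}] only 3 remains possible at r3c9 ⇒ r3c9=3.
Step 47. [r1c8∈{5}] only 5 remains possible at r1c8 ⇒ r1c8=5.
Step 48. [r9c8∈{9}] r9c8 is down to just 9 ⇒ r9c8=9.
Step 49. [r1c6∈{2}] nothing but 2 survives at r1c6, so r1c6=2.
Step 50. [r6c8∈{3}] r6c8 is down to just 3. So r6c8=3.

Answer: 7 6 3 1 4 2 8 5 9 / 9 8 1 3 7 5 4 6 2 / 4 5 2 6 8 9 1 7 3 / 1 2 7 9 3 4 6 8 5 / 5 3 6 2 1 8 9 4 7 / 8 9 4 7 5 6 2 3 1 / 3 4 5 8 9 1 7 2 6 / 2 7 9 4 6 3 5 1 8 / 6 1 8 5 2 7 3 9 4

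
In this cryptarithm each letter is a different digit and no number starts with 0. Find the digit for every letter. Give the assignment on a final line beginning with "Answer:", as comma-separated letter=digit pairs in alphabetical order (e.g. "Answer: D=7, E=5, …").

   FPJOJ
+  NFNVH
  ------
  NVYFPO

Step 1. [col 1: J + H ≡ O (mod 10)] column 1 (J + H ≡ O (mod 10), carry-in 0) doesn't pin H yet; pick H=6 and continue. So H=6.
Step 2. [col 1: J + H ≡ O (mod 10)] no forcing yet in column 1 (carry-in 0); O=3 is free and consistent — try it ⇒ O=3.
Step 3. [N] N is the leading digit of a 6-digit sum of two 5-digit numbers; the final carry is exactly 1. So N=1.
Step 4. [col 1: J + H ≡ O (mod 10)] in column 1 we have J+H≡O with carry-in 0; given H=6, O=3 and digits 1,3,6 already taken and all letters distinct, that pins J to 7, so J=7.
Step 5. [col 2: O + V ≡ P (mod 10)] V=0 is one option consistent with column 2 (O + V ≡ P (mod 10), carry-in 1) — take it. So V=0.
Step 6. [col 2: O + V ≡ P (mod 10)] in column 2 we have O+V≡P with carry-in 1; given O=3, V=0 and digits 0,1,3,6,7 already taken and all letters distinct, that pins P to 4 ⇒ P=4.
Step 7. [col 3: J + N ≡ F (mod 10)] column 3: given J=7, N=1, carry-in 0, and digits 0,1,3,4,6,7 already taken and all letters distinct, J+N≡F (mod 10) forces F=8 ⇒ F=8.
Step 8. [col 4: P + F ≡ Y (mod 10)] in column 4 we have P+F≡Y with carry-in 0; given P=4, F=8 and digits 0,1,3,4,6,7,8 already taken and all letters distinct, that pins Y to 2. So Y=2.

Answer: F=8, H=6, J=7, N=1, O=3, P=4, V=0, Y=2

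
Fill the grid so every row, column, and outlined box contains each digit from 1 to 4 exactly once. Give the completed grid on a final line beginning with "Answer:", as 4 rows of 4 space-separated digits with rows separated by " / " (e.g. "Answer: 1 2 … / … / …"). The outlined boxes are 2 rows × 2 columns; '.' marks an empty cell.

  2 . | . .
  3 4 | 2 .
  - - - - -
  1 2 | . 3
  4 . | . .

Step 1. [r2c4∈{1}] r2c4 is down to just 1 ⇒ r2c4=1.
Step 2. [r3c3∈{4}] only 4 remains possible at r3c3. So r3c3=4.
Step 3. [r1c3∈{3}] r1c3 is down to just 3 ⇒ r1c3=3.
Step 4. [r4c2∈{3}] r4c2 is down to just 3. So r4c2=3.
Step 5. [r1c2∈{1}] r1c2 is down to just 1. So r1c2=1.
Step 6. [r1c4∈{4}] nothing but 4 survives at r1c4, so r1c4=4.
Step 7. [r4c3∈{1}] r4c3 is down to just 1. So r4c3=1.
Step 8. [r4c4∈{2}] nothing but 2 survives at r4c4. So r4c4=2.

Answer: 2 1 3 4 / 3 4 2 1 / 1 2 4 3 / 4 3 1 2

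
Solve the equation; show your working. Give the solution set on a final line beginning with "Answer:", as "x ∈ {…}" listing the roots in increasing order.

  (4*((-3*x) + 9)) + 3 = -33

Step 1. [(4*((-3*x) + 9)) + 3 = -33] subtract 3: x sits inside (… + 3) ⇒ sub: 4*((-3*x) + 9) = -36.
Step 2. [4*((-3*x) + 9) = -36] 4·(inner) — divide through by 4, so div: (-3*x) + 9 = -9.
Step 3. [(-3*x) + 9 = -9] -3 divides every term; factor it out. So factor: x - 3 = 3.
Step 4. [x - 3 = 3] add 3: x sits inside (… - 3) ⇒ sub: x = 6.

Answer: x ∈ {6}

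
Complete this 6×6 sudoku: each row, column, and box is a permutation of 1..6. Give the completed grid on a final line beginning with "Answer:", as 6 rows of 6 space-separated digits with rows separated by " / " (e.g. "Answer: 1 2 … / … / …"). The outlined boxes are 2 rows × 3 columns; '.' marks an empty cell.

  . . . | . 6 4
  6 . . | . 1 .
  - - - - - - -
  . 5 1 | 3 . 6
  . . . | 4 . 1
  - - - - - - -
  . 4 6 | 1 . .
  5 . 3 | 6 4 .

Step 1. [r5c1∈{2}] r5c1's peers cover all but 2, so r5c1=2.
Step 2. [r2c6∈{2,3,5}] r2c6 is the only open cell in box 2 admitting 3 ⇒ r2c6=3.
Step 3. [r2c2∈{2}] nothing but 2 survives at r2c2. So r2c2=2.
Step 4. [r1c3∈{5}] r1c3's peers cover all but 5, so r1c3=5.
Step 5. [r1c1∈{1,3}] across col 1, 1 lands solely at r1c1 ⇒ r1c1=1.
Step 6. [r4c5∈{2,5}] across row 4, 5 lands solely at r4c5. So r4c5=5.
Step 7. [r1c2∈{3}] r1c2 has the single candidate 3. So r1c2=3.
Step 8. [r6c2∈{1}] r6c2 is down to just 1 ⇒ r6c2=1.
Step 9. [r4c2∈{6}] only 6 remains possible at r4c2. So r4c2=6.
Step 10. [r1c4∈{2}] r1c4 has the single candidate 2 ⇒ r1c4=2.
Step 11. [r5c6∈{5}] only 5 remains possible at r5c6 ⇒ r5c6=5.
Step 12. [r3c1∈{4}] nothing but 4 survives at r3c1. So r3c1=4.
Step 13. [r4c1∈{3}] r4c1 is down to just 3, so r4c1=3.
Step 14. [r4c3∈{2}] r4c3 has the single candidate 2, so r4c3=2.
Step 15. [r3c5∈{2}] r3c5 is down to just 2 ⇒ r3c5=2.
Step 16. [r2c4∈{5}] r2c4's peers cover all but 5. So r2c4=5.
Step 17. [r6c6∈{2}] r6c6 is down to just 2 ⇒ r6c6=2.
Step 18. [r2c3∈{4}] r2c3's peers cover all but 4, so r2c3=4.
Step 19. [r5c5∈{3}] r5c5 is down to just 3. So r5c5=3.

Answer: 1 3 5 2 6 4 / 6 2 4 5 1 3 / 4 5 1 3 2 6 / 3 6 2 4 5 1 / 2 4 6 1 3 5 / 5 1 3 6 4 2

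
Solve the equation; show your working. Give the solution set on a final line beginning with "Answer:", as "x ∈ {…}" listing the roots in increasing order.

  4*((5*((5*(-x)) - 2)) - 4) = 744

Step 1. [4*((5*((5*(-x)) - 2)) - 4) = 744] 4 out front; divide by 4 ⇒ div: (5*((5*(-x)) - 2)) - 4 = 186.
Step 2. [(5*((5*(-x)) - 2)) - 4 = 186] add 4: x sits inside (… - 4). So sub: 5*((5*(-x)) - 2) = 190.
Step 3. [5*((5*(-x)) - 2) = 190] 5·(inner) — divide through by 5. So div: (5*(-x)) - 2 = 38.
Step 4. [(5*(-x)) - 2 = 38] -2 is outermost — add 2 both sides. So sub: 5*(-x) = 40.
Step 5. [5*(-x) = 40] divide by the outer 5. So div: -x = 8.
Step 6. [-x = 8] leading − — multiply by −1 ⇒ neg: x = -8.

Answer: x ∈ {-8}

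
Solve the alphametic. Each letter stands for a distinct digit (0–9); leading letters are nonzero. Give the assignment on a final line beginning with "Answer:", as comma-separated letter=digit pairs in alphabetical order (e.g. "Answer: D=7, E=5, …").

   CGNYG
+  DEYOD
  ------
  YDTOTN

Step 1. [Y] Y is the leading digit of a 6-digit sum of two 5-digit numbers; the final carry is exactly 1, so Y=1.
Step 2. [col 1: G + D ≡ N (mod 10)] G=8 is one option consistent with column 1 (G + D ≡ N (mod 10), carry-in 0) — take it ⇒ G=8.
Step 3. [col 1: G + D ≡ N (mod 10)] column 1 (G + D ≡ N (mod 10), carry-in 0) doesn't pin D yet; pick D=4 and continue. So D=4.
Step 4. [col 1: G + D ≡ N (mod 10)] column 1 reads G+D+carry(0)=N with G=8, D=4; with digits 1,4,8 already taken and all letters distinct, the only value for N is 2 ⇒ N=2.
Step 5. [col 2: Y + O ≡ T (mod 10)] column 2 (Y + O ≡ T (mod 10), carry-in 1) doesn't pin T yet; pick T=5 and continue. So T=5.
Step 6. [col 2: Y + O ≡ T (mod 10)] column 2 reads Y+O+carry(1)=T with Y=1, T=5; with digits 1,2,4,5,8 already taken and all letters distinct, the only value for O is 3, so O=3.
Step 7. [col 4: G + E ≡ T (mod 10)] column 4: given G=8, T=5, carry-in 0, and digits 1,2,3,4,5,8 already taken and all letters distinct, G+E≡T (mod 10) forces E=7. So E=7.
Step 8. [col 5: C + D ≡ D (mod 10)] in column 5 we have C+D≡D with carry-in 1; given D=4 and digits 1,2,3,4,5,7,8 already taken and all letters distinct, that pins C to 9, so C=9.

Answer: C=9, D=4, E=7, G=8, N=2, O=3, T=5, Y=1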